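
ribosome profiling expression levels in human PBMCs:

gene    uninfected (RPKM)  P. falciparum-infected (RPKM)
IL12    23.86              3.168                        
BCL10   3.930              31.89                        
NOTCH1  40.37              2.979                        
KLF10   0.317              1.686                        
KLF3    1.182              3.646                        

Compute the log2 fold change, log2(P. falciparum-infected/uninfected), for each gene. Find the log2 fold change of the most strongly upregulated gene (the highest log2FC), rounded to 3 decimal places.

log2(3.168/23.86) = -2.913  (IL12)
log2(31.89/3.930) = 3.021  (BCL10)
log2(2.979/40.37) = -3.760  (NOTCH1)
log2(1.686/0.317) = 2.411  (KLF10)
log2(3.646/1.182) = 1.625  (KLF3)
BCL10 is most strongly upregulated.

3.021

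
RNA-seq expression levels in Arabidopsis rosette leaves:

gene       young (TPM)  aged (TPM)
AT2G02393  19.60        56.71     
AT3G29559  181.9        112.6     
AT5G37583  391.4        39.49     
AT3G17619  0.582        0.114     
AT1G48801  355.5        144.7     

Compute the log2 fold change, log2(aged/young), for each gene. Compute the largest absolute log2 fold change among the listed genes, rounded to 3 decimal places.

3.309

log2(56.71/19.60) = 1.533  (AT2G02393)
log2(112.6/181.9) = -0.692  (AT3G29559)
log2(39.49/391.4) = -3.309  (AT5G37583)
log2(0.114/0.582) = -2.352  (AT3G17619)
log2(144.7/355.5) = -1.297  (AT1G48801)
The largest magnitude belongs to AT5G37583.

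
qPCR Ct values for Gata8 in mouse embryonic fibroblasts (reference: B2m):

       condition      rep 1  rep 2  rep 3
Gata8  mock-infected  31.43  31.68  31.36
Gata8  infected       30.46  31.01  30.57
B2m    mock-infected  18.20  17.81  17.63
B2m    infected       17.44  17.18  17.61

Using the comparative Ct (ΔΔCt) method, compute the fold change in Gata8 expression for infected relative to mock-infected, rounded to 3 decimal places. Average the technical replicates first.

Mean Ct: Gata8 mock-infected 31.490; Gata8 infected 30.680; B2m mock-infected 17.880; B2m infected 17.410
ΔCt(mock-infected) = 31.490 − 17.880 = 13.610
ΔCt(infected) = 30.680 − 17.410 = 13.270
ΔΔCt = 13.270 − 13.610 = -0.340
Fold change = 2^(−(-0.340)) = 2^0.340 = 1.2658

1.266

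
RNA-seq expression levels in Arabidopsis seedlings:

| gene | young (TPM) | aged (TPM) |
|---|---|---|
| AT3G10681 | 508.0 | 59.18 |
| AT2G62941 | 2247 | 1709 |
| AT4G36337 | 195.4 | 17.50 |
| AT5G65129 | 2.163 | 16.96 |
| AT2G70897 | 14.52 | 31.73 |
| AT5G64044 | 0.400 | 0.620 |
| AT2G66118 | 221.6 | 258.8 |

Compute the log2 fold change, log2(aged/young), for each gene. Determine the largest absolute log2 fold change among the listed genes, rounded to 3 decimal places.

3.481

log2(59.18/508.0) = -3.102  (AT3G10681)
log2(1709/2247) = -0.395  (AT2G62941)
log2(17.50/195.4) = -3.481  (AT4G36337)
log2(16.96/2.163) = 2.971  (AT5G65129)
log2(31.73/14.52) = 1.128  (AT2G70897)
log2(0.620/0.400) = 0.632  (AT5G64044)
log2(258.8/221.6) = 0.224  (AT2G66118)
The largest magnitude belongs to AT4G36337.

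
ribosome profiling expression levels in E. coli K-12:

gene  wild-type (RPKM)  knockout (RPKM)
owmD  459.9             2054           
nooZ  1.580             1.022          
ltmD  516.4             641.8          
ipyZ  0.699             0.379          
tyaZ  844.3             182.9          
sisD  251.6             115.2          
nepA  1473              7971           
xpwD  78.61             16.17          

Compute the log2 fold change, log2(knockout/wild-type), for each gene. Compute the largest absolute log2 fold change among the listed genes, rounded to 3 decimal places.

log2(2054/459.9) = 2.159  (owmD)
log2(1.022/1.580) = -0.629  (nooZ)
log2(641.8/516.4) = 0.314  (ltmD)
log2(0.379/0.699) = -0.883  (ipyZ)
log2(182.9/844.3) = -2.207  (tyaZ)
log2(115.2/251.6) = -1.127  (sisD)
log2(7971/1473) = 2.436  (nepA)
log2(16.17/78.61) = -2.281  (xpwD)
The largest magnitude belongs to nepA.

2.436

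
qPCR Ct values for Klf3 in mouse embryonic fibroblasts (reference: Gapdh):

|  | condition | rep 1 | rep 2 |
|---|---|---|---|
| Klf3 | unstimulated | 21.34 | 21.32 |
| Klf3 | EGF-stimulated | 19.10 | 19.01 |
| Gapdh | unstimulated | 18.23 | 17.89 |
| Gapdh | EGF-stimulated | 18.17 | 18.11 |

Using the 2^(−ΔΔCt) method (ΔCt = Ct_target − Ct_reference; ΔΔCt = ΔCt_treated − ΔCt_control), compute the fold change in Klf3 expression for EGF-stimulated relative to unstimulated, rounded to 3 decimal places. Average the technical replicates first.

5.116

Mean Ct: Klf3 unstimulated 21.330; Klf3 EGF-stimulated 19.055; Gapdh unstimulated 18.060; Gapdh EGF-stimulated 18.140
ΔCt(unstimulated) = 21.330 − 18.060 = 3.270
ΔCt(EGF-stimulated) = 19.055 − 18.140 = 0.915
ΔΔCt = 0.915 − 3.270 = -2.355
Fold change = 2^(−(-2.355)) = 2^2.355 = 5.1159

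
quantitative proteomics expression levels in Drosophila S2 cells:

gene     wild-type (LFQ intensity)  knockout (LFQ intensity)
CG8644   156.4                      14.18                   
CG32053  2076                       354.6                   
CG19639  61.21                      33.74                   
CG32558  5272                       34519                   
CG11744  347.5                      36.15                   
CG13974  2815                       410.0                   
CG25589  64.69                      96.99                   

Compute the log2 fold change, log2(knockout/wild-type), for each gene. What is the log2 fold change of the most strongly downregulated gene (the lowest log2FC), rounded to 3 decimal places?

-3.463

log2(14.18/156.4) = -3.463  (CG8644)
log2(354.6/2076) = -2.550  (CG32053)
log2(33.74/61.21) = -0.859  (CG19639)
log2(34519/5272) = 2.711  (CG32558)
log2(36.15/347.5) = -3.265  (CG11744)
log2(410.0/2815) = -2.779  (CG13974)
log2(96.99/64.69) = 0.584  (CG25589)
CG8644 is most strongly downregulated.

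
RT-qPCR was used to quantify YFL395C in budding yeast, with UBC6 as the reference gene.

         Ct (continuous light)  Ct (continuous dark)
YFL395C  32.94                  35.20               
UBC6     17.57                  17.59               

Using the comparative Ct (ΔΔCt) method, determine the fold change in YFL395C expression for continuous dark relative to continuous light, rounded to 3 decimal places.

ΔCt(continuous light) = 32.940 − 17.570 = 15.370
ΔCt(continuous dark) = 35.200 − 17.590 = 17.610
ΔΔCt = 17.610 − 15.370 = 2.240
Fold change = 2^(−2.240) = 0.2117

0.212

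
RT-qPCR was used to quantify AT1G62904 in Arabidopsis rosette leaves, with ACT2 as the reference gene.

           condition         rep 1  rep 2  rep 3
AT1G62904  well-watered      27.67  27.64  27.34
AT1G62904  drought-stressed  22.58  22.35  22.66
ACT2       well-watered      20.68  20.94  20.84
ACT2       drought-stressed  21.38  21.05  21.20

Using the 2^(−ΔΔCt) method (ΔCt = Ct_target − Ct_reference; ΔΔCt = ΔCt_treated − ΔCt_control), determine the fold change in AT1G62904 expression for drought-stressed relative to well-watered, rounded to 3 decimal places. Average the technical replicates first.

42.518

Mean Ct: AT1G62904 well-watered 27.550; AT1G62904 drought-stressed 22.530; ACT2 well-watered 20.820; ACT2 drought-stressed 21.210
ΔCt(well-watered) = 27.550 − 20.820 = 6.730
ΔCt(drought-stressed) = 22.530 − 21.210 = 1.320
ΔΔCt = 1.320 − 6.730 = -5.410
Fold change = 2^(−(-5.410)) = 2^5.410 = 42.5179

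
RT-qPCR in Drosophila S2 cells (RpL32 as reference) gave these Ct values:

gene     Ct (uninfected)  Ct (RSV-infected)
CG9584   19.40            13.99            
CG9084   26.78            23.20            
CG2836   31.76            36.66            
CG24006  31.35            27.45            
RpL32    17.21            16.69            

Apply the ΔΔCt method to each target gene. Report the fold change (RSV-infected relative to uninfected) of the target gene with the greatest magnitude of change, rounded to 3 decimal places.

CG9584: ΔΔCt = (13.99−16.69) − (19.40−17.21) = -2.70 − 2.19 = -4.89; fold change = 2^4.89 = 29.651
CG9084: ΔΔCt = (23.20−16.69) − (26.78−17.21) = 6.51 − 9.57 = -3.06; fold change = 2^3.06 = 8.340
CG2836: ΔΔCt = (36.66−16.69) − (31.76−17.21) = 19.97 − 14.55 = 5.42; fold change = 2^-5.42 = 0.023
CG24006: ΔΔCt = (27.45−16.69) − (31.35−17.21) = 10.76 − 14.14 = -3.38; fold change = 2^3.38 = 10.411
CG2836 has the largest |ΔΔCt| = 5.42.

0.023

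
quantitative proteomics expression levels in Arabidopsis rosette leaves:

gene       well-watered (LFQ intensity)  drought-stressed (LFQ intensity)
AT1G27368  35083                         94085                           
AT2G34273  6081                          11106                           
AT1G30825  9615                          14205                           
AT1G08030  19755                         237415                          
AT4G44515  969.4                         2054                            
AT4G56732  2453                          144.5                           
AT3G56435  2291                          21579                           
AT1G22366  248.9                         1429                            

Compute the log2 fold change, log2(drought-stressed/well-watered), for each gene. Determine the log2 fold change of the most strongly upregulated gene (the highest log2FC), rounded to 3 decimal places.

3.587

log2(94085/35083) = 1.423  (AT1G27368)
log2(11106/6081) = 0.869  (AT2G34273)
log2(14205/9615) = 0.563  (AT1G30825)
log2(237415/19755) = 3.587  (AT1G08030)
log2(2054/969.4) = 1.083  (AT4G44515)
log2(144.5/2453) = -4.085  (AT4G56732)
log2(21579/2291) = 3.236  (AT3G56435)
log2(1429/248.9) = 2.521  (AT1G22366)
AT1G08030 is most strongly upregulated.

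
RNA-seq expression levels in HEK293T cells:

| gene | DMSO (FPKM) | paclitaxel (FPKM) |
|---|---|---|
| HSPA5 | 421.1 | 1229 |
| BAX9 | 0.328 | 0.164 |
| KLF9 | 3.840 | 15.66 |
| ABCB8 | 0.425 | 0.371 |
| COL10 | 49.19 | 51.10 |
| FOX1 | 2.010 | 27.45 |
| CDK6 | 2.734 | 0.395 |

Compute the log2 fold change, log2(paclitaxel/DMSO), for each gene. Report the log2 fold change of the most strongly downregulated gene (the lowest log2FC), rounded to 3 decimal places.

-2.791

log2(1229/421.1) = 1.545  (HSPA5)
log2(0.164/0.328) = -1.000  (BAX9)
log2(15.66/3.840) = 2.028  (KLF9)
log2(0.371/0.425) = -0.196  (ABCB8)
log2(51.10/49.19) = 0.055  (COL10)
log2(27.45/2.010) = 3.772  (FOX1)
log2(0.395/2.734) = -2.791  (CDK6)
CDK6 is most strongly downregulated.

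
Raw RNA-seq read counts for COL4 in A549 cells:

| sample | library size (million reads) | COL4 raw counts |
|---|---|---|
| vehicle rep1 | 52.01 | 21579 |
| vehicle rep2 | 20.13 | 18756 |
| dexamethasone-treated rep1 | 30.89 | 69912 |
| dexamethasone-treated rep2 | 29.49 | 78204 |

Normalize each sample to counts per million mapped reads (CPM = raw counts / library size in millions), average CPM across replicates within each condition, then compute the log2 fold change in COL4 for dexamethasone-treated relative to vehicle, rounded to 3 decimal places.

CPM(vehicle rep1) = 21579 / 52.01 = 414.9010
CPM(vehicle rep2) = 18756 / 20.13 = 931.7437
CPM(dexamethasone-treated rep1) = 69912 / 30.89 = 2263.2567
CPM(dexamethasone-treated rep2) = 78204 / 29.49 = 2651.8820
mean CPM(vehicle) = 673.3223; mean CPM(dexamethasone-treated) = 2457.5694
Fold change = 2457.5694 / 673.3223 = 3.64992
log2(3.64992) = 1.8679

1.868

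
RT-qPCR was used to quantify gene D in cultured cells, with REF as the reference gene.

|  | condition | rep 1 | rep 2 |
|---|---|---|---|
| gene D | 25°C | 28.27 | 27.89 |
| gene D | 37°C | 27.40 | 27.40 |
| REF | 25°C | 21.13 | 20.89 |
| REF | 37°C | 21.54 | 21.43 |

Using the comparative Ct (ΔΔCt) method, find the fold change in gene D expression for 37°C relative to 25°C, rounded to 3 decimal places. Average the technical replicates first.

2.227

Mean Ct: gene D 25°C 28.080; gene D 37°C 27.400; REF 25°C 21.010; REF 37°C 21.485
ΔCt(25°C) = 28.080 − 21.010 = 7.070
ΔCt(37°C) = 27.400 − 21.485 = 5.915
ΔΔCt = 5.915 − 7.070 = -1.155
Fold change = 2^(−(-1.155)) = 2^1.155 = 2.2268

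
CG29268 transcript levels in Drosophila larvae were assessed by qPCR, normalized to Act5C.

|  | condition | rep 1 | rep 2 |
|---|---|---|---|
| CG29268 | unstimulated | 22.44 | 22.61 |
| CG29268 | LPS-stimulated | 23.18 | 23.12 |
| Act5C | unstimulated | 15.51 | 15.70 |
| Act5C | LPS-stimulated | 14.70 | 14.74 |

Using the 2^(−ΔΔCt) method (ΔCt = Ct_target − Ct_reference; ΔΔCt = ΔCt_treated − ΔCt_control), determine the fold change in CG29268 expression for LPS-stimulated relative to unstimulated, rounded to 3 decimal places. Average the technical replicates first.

0.351

Mean Ct: CG29268 unstimulated 22.525; CG29268 LPS-stimulated 23.150; Act5C unstimulated 15.605; Act5C LPS-stimulated 14.720
ΔCt(unstimulated) = 22.525 − 15.605 = 6.920
ΔCt(LPS-stimulated) = 23.150 − 14.720 = 8.430
ΔΔCt = 8.430 − 6.920 = 1.510
Fold change = 2^(−1.510) = 0.3511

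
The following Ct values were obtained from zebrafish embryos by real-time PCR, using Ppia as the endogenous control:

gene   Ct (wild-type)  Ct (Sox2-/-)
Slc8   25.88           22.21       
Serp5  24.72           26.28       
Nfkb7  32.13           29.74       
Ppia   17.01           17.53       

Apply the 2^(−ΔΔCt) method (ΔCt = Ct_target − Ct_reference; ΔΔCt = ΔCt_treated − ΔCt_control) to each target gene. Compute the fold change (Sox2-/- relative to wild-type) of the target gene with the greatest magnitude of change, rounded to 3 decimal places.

18.252

Slc8: ΔΔCt = (22.21−17.53) − (25.88−17.01) = 4.68 − 8.87 = -4.19; fold change = 2^4.19 = 18.252
Serp5: ΔΔCt = (26.28−17.53) − (24.72−17.01) = 8.75 − 7.71 = 1.04; fold change = 2^-1.04 = 0.486
Nfkb7: ΔΔCt = (29.74−17.53) − (32.13−17.01) = 12.21 − 15.12 = -2.91; fold change = 2^2.91 = 7.516
Slc8 has the largest |ΔΔCt| = 4.19.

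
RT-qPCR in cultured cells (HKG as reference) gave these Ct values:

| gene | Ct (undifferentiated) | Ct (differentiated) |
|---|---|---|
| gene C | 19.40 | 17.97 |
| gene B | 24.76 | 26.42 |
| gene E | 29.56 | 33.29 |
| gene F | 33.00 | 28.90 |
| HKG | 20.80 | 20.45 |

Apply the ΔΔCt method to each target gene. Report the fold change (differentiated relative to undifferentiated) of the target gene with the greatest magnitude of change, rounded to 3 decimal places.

gene C: ΔΔCt = (17.97−20.45) − (19.40−20.80) = -2.48 − (-1.40) = -1.08; fold change = 2^1.08 = 2.114
gene B: ΔΔCt = (26.42−20.45) − (24.76−20.80) = 5.97 − 3.96 = 2.01; fold change = 2^-2.01 = 0.248
gene E: ΔΔCt = (33.29−20.45) − (29.56−20.80) = 12.84 − 8.76 = 4.08; fold change = 2^-4.08 = 0.059
gene F: ΔΔCt = (28.90−20.45) − (33.00−20.80) = 8.45 − 12.20 = -3.75; fold change = 2^3.75 = 13.454
gene E has the largest |ΔΔCt| = 4.08.

0.059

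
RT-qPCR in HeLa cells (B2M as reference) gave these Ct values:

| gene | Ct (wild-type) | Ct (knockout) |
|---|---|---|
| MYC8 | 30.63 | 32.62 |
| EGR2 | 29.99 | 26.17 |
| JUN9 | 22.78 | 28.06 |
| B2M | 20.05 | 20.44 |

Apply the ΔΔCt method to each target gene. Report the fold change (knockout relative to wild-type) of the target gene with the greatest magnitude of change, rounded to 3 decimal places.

0.034

MYC8: ΔΔCt = (32.62−20.44) − (30.63−20.05) = 12.18 − 10.58 = 1.60; fold change = 2^-1.60 = 0.330
EGR2: ΔΔCt = (26.17−20.44) − (29.99−20.05) = 5.73 − 9.94 = -4.21; fold change = 2^4.21 = 18.507
JUN9: ΔΔCt = (28.06−20.44) − (22.78−20.05) = 7.62 − 2.73 = 4.89; fold change = 2^-4.89 = 0.034
JUN9 has the largest |ΔΔCt| = 4.89.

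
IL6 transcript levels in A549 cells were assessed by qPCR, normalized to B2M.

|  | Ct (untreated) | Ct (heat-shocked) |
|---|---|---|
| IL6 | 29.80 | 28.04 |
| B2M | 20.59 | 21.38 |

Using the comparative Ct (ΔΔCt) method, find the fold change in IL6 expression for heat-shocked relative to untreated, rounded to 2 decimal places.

5.86

ΔCt(untreated) = 29.800 − 20.590 = 9.210
ΔCt(heat-shocked) = 28.040 − 21.380 = 6.660
ΔΔCt = 6.660 − 9.210 = -2.550
Fold change = 2^(−(-2.550)) = 2^2.550 = 5.856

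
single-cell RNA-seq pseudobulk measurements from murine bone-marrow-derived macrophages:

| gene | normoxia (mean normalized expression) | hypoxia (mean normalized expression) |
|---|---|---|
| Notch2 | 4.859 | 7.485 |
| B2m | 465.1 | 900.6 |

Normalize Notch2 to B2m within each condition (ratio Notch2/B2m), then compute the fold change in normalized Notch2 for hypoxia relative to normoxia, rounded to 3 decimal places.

Notch2/B2m (normoxia) = 4.859 / 465.1 = 0.010447
Notch2/B2m (hypoxia) = 7.485 / 900.6 = 0.0083111
Fold change = 0.0083111 / 0.010447 = 0.7955

0.796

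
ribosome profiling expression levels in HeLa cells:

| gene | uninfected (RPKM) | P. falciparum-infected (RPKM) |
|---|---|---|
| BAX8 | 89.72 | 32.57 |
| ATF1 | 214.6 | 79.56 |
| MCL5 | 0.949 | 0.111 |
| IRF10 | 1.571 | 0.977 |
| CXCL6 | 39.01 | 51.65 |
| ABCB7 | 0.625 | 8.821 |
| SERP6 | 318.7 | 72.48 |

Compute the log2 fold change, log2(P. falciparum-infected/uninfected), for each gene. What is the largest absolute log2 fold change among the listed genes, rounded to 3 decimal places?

log2(32.57/89.72) = -1.462  (BAX8)
log2(79.56/214.6) = -1.432  (ATF1)
log2(0.111/0.949) = -3.096  (MCL5)
log2(0.977/1.571) = -0.685  (IRF10)
log2(51.65/39.01) = 0.405  (CXCL6)
log2(8.821/0.625) = 3.819  (ABCB7)
log2(72.48/318.7) = -2.137  (SERP6)
The largest magnitude belongs to ABCB7.

3.819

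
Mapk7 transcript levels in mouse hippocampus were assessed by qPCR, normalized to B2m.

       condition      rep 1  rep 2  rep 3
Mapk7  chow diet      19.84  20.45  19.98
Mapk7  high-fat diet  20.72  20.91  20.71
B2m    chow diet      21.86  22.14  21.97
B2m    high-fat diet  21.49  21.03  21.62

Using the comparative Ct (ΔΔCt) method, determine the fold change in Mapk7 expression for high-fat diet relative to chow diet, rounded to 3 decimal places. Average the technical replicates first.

Mean Ct: Mapk7 chow diet 20.090; Mapk7 high-fat diet 20.780; B2m chow diet 21.990; B2m high-fat diet 21.380
ΔCt(chow diet) = 20.090 − 21.990 = -1.900
ΔCt(high-fat diet) = 20.780 − 21.380 = -0.600
ΔΔCt = -0.600 − (-1.900) = 1.300
Fold change = 2^(−1.300) = 0.4061

0.406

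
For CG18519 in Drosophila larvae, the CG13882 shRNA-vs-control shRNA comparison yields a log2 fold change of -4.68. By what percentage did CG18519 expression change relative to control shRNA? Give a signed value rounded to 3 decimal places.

-96.099%

Fold change = 2^(-4.68) = 0.0390
Percent change = (FC − 1) × 100% = (0.0390 − 1) × 100 = -96.099%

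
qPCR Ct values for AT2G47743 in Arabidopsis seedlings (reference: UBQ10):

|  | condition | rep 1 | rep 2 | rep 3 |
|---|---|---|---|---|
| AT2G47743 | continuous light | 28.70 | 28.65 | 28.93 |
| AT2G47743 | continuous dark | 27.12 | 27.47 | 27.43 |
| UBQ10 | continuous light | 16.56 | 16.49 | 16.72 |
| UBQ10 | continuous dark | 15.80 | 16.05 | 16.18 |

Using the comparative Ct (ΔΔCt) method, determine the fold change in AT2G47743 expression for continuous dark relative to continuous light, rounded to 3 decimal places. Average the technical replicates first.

Mean Ct: AT2G47743 continuous light 28.760; AT2G47743 continuous dark 27.340; UBQ10 continuous light 16.590; UBQ10 continuous dark 16.010
ΔCt(continuous light) = 28.760 − 16.590 = 12.170
ΔCt(continuous dark) = 27.340 − 16.010 = 11.330
ΔΔCt = 11.330 − 12.170 = -0.840
Fold change = 2^(−(-0.840)) = 2^0.840 = 1.7901

1.790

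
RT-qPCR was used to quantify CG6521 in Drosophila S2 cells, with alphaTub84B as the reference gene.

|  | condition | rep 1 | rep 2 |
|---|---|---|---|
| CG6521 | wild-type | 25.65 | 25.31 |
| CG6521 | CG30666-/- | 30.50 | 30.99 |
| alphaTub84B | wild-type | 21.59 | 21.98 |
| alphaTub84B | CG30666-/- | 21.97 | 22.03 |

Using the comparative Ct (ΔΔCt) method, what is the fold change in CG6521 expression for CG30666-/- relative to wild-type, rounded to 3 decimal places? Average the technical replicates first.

0.030

Mean Ct: CG6521 wild-type 25.480; CG6521 CG30666-/- 30.745; alphaTub84B wild-type 21.785; alphaTub84B CG30666-/- 22.000
ΔCt(wild-type) = 25.480 − 21.785 = 3.695
ΔCt(CG30666-/-) = 30.745 − 22.000 = 8.745
ΔΔCt = 8.745 − 3.695 = 5.050
Fold change = 2^(−5.050) = 0.0302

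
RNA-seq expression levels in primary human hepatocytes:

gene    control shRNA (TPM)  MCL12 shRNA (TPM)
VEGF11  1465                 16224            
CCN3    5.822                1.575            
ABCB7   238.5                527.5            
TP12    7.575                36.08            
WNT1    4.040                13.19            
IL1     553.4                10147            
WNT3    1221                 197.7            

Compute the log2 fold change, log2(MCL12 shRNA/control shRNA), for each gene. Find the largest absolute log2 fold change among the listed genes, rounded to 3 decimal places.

log2(16224/1465) = 3.469  (VEGF11)
log2(1.575/5.822) = -1.886  (CCN3)
log2(527.5/238.5) = 1.145  (ABCB7)
log2(36.08/7.575) = 2.252  (TP12)
log2(13.19/4.040) = 1.707  (WNT1)
log2(10147/553.4) = 4.197  (IL1)
log2(197.7/1221) = -2.627  (WNT3)
The largest magnitude belongs to IL1.

4.197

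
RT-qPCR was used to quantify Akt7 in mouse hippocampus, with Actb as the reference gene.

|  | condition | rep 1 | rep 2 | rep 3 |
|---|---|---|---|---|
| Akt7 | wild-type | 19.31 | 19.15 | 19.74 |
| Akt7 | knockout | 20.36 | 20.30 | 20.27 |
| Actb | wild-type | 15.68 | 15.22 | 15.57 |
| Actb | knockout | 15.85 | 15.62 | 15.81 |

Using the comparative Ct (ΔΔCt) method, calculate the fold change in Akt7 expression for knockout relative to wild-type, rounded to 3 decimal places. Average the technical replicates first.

Mean Ct: Akt7 wild-type 19.400; Akt7 knockout 20.310; Actb wild-type 15.490; Actb knockout 15.760
ΔCt(wild-type) = 19.400 − 15.490 = 3.910
ΔCt(knockout) = 20.310 − 15.760 = 4.550
ΔΔCt = 4.550 − 3.910 = 0.640
Fold change = 2^(−0.640) = 0.6417

0.642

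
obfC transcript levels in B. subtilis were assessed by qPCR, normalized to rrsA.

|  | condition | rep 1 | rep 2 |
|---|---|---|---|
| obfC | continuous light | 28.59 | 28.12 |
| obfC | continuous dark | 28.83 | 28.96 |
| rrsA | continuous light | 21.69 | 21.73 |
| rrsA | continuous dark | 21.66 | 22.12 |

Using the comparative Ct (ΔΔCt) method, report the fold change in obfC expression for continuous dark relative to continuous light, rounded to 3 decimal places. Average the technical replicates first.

0.779

Mean Ct: obfC continuous light 28.355; obfC continuous dark 28.895; rrsA continuous light 21.710; rrsA continuous dark 21.890
ΔCt(continuous light) = 28.355 − 21.710 = 6.645
ΔCt(continuous dark) = 28.895 − 21.890 = 7.005
ΔΔCt = 7.005 − 6.645 = 0.360
Fold change = 2^(−0.360) = 0.7792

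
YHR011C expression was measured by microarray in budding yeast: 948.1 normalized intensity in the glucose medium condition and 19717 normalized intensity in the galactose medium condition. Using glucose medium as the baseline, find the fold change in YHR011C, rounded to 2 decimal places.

Fold change = 19717 / 948.1 = 20.796
YHR011C is upregulated.

20.80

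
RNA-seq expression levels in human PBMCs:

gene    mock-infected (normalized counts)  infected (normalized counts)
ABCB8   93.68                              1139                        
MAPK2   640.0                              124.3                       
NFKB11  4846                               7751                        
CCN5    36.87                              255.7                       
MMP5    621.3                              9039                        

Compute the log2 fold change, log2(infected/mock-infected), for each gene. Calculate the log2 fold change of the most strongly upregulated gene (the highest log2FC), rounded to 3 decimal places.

log2(1139/93.68) = 3.604  (ABCB8)
log2(124.3/640.0) = -2.364  (MAPK2)
log2(7751/4846) = 0.678  (NFKB11)
log2(255.7/36.87) = 2.794  (CCN5)
log2(9039/621.3) = 3.863  (MMP5)
MMP5 is most strongly upregulated.

3.863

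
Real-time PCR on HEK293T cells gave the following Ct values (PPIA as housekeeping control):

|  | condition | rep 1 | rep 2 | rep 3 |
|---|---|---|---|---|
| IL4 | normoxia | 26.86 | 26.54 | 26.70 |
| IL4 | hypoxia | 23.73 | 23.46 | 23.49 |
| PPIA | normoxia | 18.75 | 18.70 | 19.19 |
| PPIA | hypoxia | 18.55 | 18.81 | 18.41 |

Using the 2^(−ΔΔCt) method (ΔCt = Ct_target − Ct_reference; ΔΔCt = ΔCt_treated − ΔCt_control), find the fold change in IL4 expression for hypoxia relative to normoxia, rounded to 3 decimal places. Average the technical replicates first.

7.210

Mean Ct: IL4 normoxia 26.700; IL4 hypoxia 23.560; PPIA normoxia 18.880; PPIA hypoxia 18.590
ΔCt(normoxia) = 26.700 − 18.880 = 7.820
ΔCt(hypoxia) = 23.560 − 18.590 = 4.970
ΔΔCt = 4.970 − 7.820 = -2.850
Fold change = 2^(−(-2.850)) = 2^2.850 = 7.2100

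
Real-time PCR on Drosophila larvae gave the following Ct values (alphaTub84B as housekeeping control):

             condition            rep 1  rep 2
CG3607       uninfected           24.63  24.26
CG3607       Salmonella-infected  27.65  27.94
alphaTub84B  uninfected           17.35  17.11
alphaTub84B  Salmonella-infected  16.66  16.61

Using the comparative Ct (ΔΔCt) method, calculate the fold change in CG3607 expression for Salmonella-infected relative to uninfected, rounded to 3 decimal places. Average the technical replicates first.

0.065

Mean Ct: CG3607 uninfected 24.445; CG3607 Salmonella-infected 27.795; alphaTub84B uninfected 17.230; alphaTub84B Salmonella-infected 16.635
ΔCt(uninfected) = 24.445 − 17.230 = 7.215
ΔCt(Salmonella-infected) = 27.795 − 16.635 = 11.160
ΔΔCt = 11.160 − 7.215 = 3.945
Fold change = 2^(−3.945) = 0.0649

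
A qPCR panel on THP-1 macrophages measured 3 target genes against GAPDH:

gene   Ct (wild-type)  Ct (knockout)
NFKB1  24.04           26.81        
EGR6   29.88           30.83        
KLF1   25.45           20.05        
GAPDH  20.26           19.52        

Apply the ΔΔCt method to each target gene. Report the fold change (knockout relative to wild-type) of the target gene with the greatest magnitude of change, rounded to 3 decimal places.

NFKB1: ΔΔCt = (26.81−19.52) − (24.04−20.26) = 7.29 − 3.78 = 3.51; fold change = 2^-3.51 = 0.088
EGR6: ΔΔCt = (30.83−19.52) − (29.88−20.26) = 11.31 − 9.62 = 1.69; fold change = 2^-1.69 = 0.310
KLF1: ΔΔCt = (20.05−19.52) − (25.45−20.26) = 0.53 − 5.19 = -4.66; fold change = 2^4.66 = 25.281
KLF1 has the largest |ΔΔCt| = 4.66.

25.281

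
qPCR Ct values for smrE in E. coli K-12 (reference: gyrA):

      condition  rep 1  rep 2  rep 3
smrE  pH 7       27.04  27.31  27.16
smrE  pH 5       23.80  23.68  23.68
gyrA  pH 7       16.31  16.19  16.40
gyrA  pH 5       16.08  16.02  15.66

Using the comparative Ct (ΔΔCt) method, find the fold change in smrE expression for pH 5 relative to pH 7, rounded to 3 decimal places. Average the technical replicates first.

Mean Ct: smrE pH 7 27.170; smrE pH 5 23.720; gyrA pH 7 16.300; gyrA pH 5 15.920
ΔCt(pH 7) = 27.170 − 16.300 = 10.870
ΔCt(pH 5) = 23.720 − 15.920 = 7.800
ΔΔCt = 7.800 − 10.870 = -3.070
Fold change = 2^(−(-3.070)) = 2^3.070 = 8.3977

8.398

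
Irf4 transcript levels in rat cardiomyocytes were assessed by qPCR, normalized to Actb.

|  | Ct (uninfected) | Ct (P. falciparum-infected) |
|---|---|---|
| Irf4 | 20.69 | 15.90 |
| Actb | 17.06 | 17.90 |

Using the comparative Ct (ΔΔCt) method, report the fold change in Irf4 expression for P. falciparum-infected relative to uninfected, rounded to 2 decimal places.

ΔCt(uninfected) = 20.690 − 17.060 = 3.630
ΔCt(P. falciparum-infected) = 15.900 − 17.900 = -2.000
ΔΔCt = -2.000 − 3.630 = -5.630
Fold change = 2^(−(-5.630)) = 2^5.630 = 49.522

49.52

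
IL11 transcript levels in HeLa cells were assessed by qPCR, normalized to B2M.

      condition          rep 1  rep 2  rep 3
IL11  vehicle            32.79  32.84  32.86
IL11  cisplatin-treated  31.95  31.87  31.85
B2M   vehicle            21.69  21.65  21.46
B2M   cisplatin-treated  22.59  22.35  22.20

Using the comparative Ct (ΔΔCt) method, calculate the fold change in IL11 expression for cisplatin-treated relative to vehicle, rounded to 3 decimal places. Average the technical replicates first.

3.294

Mean Ct: IL11 vehicle 32.830; IL11 cisplatin-treated 31.890; B2M vehicle 21.600; B2M cisplatin-treated 22.380
ΔCt(vehicle) = 32.830 − 21.600 = 11.230
ΔCt(cisplatin-treated) = 31.890 − 22.380 = 9.510
ΔΔCt = 9.510 − 11.230 = -1.720
Fold change = 2^(−(-1.720)) = 2^1.720 = 3.2944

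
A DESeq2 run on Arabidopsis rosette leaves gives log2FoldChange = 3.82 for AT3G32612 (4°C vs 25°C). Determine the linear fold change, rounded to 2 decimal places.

Fold change = 2^(3.82) = 14.123

14.12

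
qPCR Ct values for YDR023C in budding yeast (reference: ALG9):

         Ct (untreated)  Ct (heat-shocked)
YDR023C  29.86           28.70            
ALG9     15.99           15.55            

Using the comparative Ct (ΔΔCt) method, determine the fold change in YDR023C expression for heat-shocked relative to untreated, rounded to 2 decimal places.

ΔCt(untreated) = 29.860 − 15.990 = 13.870
ΔCt(heat-shocked) = 28.700 − 15.550 = 13.150
ΔΔCt = 13.150 − 13.870 = -0.720
Fold change = 2^(−(-0.720)) = 2^0.720 = 1.647

1.65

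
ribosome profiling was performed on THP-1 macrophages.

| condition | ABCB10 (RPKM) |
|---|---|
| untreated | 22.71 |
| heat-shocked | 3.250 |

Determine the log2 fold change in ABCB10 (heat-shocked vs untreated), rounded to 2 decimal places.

Fold change = 3.250 / 22.71 = 0.1431
log2(0.1431) = -2.805

-2.80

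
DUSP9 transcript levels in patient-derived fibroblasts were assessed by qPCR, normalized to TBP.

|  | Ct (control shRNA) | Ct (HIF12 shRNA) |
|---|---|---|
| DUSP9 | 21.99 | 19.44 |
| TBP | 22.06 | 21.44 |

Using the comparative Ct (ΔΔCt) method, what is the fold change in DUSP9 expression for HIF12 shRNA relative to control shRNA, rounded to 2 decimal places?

3.81

ΔCt(control shRNA) = 21.990 − 22.060 = -0.070
ΔCt(HIF12 shRNA) = 19.440 − 21.440 = -2.000
ΔΔCt = -2.000 − (-0.070) = -1.930
Fold change = 2^(−(-1.930)) = 2^1.930 = 3.811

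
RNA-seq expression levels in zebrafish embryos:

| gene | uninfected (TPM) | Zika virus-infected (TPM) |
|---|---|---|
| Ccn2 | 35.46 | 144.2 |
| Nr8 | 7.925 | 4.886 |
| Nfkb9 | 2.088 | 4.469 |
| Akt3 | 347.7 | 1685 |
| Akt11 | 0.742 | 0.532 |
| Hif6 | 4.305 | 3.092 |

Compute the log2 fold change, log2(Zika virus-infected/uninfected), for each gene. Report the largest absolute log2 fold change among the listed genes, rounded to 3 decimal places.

2.277

log2(144.2/35.46) = 2.024  (Ccn2)
log2(4.886/7.925) = -0.698  (Nr8)
log2(4.469/2.088) = 1.098  (Nfkb9)
log2(1685/347.7) = 2.277  (Akt3)
log2(0.532/0.742) = -0.480  (Akt11)
log2(3.092/4.305) = -0.477  (Hif6)
The largest magnitude belongs to Akt3.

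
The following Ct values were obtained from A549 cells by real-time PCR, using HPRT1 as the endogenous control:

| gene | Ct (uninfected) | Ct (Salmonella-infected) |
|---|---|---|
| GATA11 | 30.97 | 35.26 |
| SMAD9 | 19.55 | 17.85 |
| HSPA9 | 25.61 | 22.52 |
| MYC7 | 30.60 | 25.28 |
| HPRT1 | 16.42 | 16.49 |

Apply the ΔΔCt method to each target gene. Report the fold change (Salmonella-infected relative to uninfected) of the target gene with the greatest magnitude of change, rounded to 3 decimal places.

41.933

GATA11: ΔΔCt = (35.26−16.49) − (30.97−16.42) = 18.77 − 14.55 = 4.22; fold change = 2^-4.22 = 0.054
SMAD9: ΔΔCt = (17.85−16.49) − (19.55−16.42) = 1.36 − 3.13 = -1.77; fold change = 2^1.77 = 3.411
HSPA9: ΔΔCt = (22.52−16.49) − (25.61−16.42) = 6.03 − 9.19 = -3.16; fold change = 2^3.16 = 8.938
MYC7: ΔΔCt = (25.28−16.49) − (30.60−16.42) = 8.79 − 14.18 = -5.39; fold change = 2^5.39 = 41.933
MYC7 has the largest |ΔΔCt| = 5.39.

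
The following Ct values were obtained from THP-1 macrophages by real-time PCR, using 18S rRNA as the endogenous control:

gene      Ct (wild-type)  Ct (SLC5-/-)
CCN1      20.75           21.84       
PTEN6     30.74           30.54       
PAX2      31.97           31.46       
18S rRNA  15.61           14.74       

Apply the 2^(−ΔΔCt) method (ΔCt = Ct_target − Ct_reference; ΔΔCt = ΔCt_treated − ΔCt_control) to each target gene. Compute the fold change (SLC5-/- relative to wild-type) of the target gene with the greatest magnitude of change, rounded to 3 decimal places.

0.257

CCN1: ΔΔCt = (21.84−14.74) − (20.75−15.61) = 7.10 − 5.14 = 1.96; fold change = 2^-1.96 = 0.257
PTEN6: ΔΔCt = (30.54−14.74) − (30.74−15.61) = 15.80 − 15.13 = 0.67; fold change = 2^-0.67 = 0.629
PAX2: ΔΔCt = (31.46−14.74) − (31.97−15.61) = 16.72 − 16.36 = 0.36; fold change = 2^-0.36 = 0.779
CCN1 has the largest |ΔΔCt| = 1.96.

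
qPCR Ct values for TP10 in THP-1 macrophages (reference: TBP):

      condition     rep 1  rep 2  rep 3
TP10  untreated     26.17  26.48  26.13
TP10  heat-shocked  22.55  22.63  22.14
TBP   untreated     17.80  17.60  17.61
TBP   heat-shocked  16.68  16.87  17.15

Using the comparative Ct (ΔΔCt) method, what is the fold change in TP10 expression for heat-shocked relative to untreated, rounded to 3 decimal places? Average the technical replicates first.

8.282

Mean Ct: TP10 untreated 26.260; TP10 heat-shocked 22.440; TBP untreated 17.670; TBP heat-shocked 16.900
ΔCt(untreated) = 26.260 − 17.670 = 8.590
ΔCt(heat-shocked) = 22.440 − 16.900 = 5.540
ΔΔCt = 5.540 − 8.590 = -3.050
Fold change = 2^(−(-3.050)) = 2^3.050 = 8.2821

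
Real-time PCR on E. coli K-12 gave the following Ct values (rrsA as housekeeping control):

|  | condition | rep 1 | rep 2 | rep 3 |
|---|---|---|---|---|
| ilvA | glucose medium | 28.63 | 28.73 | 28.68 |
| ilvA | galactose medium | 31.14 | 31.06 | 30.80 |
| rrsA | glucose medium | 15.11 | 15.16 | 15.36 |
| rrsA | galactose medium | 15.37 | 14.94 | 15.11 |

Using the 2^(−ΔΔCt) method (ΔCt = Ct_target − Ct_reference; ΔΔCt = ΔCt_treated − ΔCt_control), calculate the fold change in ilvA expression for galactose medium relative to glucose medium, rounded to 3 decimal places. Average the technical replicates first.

0.191

Mean Ct: ilvA glucose medium 28.680; ilvA galactose medium 31.000; rrsA glucose medium 15.210; rrsA galactose medium 15.140
ΔCt(glucose medium) = 28.680 − 15.210 = 13.470
ΔCt(galactose medium) = 31.000 − 15.140 = 15.860
ΔΔCt = 15.860 − 13.470 = 2.390
Fold change = 2^(−2.390) = 0.1908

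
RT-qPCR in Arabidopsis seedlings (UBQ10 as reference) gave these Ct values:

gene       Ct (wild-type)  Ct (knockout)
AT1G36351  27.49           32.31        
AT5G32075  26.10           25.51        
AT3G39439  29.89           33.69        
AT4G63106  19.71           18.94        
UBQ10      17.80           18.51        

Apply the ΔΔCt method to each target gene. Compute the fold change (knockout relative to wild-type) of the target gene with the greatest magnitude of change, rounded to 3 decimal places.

AT1G36351: ΔΔCt = (32.31−18.51) − (27.49−17.80) = 13.80 − 9.69 = 4.11; fold change = 2^-4.11 = 0.058
AT5G32075: ΔΔCt = (25.51−18.51) − (26.10−17.80) = 7.00 − 8.30 = -1.30; fold change = 2^1.30 = 2.462
AT3G39439: ΔΔCt = (33.69−18.51) − (29.89−17.80) = 15.18 − 12.09 = 3.09; fold change = 2^-3.09 = 0.117
AT4G63106: ΔΔCt = (18.94−18.51) − (19.71−17.80) = 0.43 − 1.91 = -1.48; fold change = 2^1.48 = 2.789
AT1G36351 has the largest |ΔΔCt| = 4.11.

0.058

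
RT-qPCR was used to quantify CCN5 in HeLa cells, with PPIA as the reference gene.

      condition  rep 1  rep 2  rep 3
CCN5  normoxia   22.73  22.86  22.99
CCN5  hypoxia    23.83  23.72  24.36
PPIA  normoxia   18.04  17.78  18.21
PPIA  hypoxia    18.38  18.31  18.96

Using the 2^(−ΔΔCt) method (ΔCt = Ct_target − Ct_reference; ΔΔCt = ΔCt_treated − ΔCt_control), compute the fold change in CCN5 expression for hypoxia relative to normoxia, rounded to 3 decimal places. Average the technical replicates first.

Mean Ct: CCN5 normoxia 22.860; CCN5 hypoxia 23.970; PPIA normoxia 18.010; PPIA hypoxia 18.550
ΔCt(normoxia) = 22.860 − 18.010 = 4.850
ΔCt(hypoxia) = 23.970 − 18.550 = 5.420
ΔΔCt = 5.420 − 4.850 = 0.570
Fold change = 2^(−0.570) = 0.6736

0.674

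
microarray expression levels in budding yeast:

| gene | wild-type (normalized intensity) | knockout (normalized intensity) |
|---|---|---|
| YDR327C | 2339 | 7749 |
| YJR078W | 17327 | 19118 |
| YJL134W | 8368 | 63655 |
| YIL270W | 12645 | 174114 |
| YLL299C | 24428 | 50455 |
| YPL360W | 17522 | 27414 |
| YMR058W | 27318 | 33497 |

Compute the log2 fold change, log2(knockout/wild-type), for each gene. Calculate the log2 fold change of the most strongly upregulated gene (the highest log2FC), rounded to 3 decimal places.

log2(7749/2339) = 1.728  (YDR327C)
log2(19118/17327) = 0.142  (YJR078W)
log2(63655/8368) = 2.927  (YJL134W)
log2(174114/12645) = 3.783  (YIL270W)
log2(50455/24428) = 1.046  (YLL299C)
log2(27414/17522) = 0.646  (YPL360W)
log2(33497/27318) = 0.294  (YMR058W)
YIL270W is most strongly upregulated.

3.783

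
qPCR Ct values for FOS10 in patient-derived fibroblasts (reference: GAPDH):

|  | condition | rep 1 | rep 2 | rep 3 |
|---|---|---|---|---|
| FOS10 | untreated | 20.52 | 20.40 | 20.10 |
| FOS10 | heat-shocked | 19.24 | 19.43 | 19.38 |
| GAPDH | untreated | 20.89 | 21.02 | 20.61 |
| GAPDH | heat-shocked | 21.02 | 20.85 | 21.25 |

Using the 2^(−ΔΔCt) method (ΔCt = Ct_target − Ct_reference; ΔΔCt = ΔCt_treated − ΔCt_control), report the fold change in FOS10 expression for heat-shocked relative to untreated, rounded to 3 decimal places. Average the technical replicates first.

Mean Ct: FOS10 untreated 20.340; FOS10 heat-shocked 19.350; GAPDH untreated 20.840; GAPDH heat-shocked 21.040
ΔCt(untreated) = 20.340 − 20.840 = -0.500
ΔCt(heat-shocked) = 19.350 − 21.040 = -1.690
ΔΔCt = -1.690 − (-0.500) = -1.190
Fold change = 2^(−(-1.190)) = 2^1.190 = 2.2815

2.282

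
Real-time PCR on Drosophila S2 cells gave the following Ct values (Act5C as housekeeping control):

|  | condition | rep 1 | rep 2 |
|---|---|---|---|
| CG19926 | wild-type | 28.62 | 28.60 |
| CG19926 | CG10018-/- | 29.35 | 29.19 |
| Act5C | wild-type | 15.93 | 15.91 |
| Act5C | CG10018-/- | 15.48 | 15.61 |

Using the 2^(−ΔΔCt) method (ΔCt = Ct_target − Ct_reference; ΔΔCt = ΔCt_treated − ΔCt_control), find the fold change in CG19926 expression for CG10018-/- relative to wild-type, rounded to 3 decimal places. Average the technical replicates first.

0.488

Mean Ct: CG19926 wild-type 28.610; CG19926 CG10018-/- 29.270; Act5C wild-type 15.920; Act5C CG10018-/- 15.545
ΔCt(wild-type) = 28.610 − 15.920 = 12.690
ΔCt(CG10018-/-) = 29.270 − 15.545 = 13.725
ΔΔCt = 13.725 − 12.690 = 1.035
Fold change = 2^(−1.035) = 0.4880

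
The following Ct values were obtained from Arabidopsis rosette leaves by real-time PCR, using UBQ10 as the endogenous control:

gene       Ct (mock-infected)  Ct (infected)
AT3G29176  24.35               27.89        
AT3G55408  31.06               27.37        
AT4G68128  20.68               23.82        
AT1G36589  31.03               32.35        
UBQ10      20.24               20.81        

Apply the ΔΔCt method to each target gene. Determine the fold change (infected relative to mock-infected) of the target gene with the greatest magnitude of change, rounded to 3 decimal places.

19.160

AT3G29176: ΔΔCt = (27.89−20.81) − (24.35−20.24) = 7.08 − 4.11 = 2.97; fold change = 2^-2.97 = 0.128
AT3G55408: ΔΔCt = (27.37−20.81) − (31.06−20.24) = 6.56 − 10.82 = -4.26; fold change = 2^4.26 = 19.160
AT4G68128: ΔΔCt = (23.82−20.81) − (20.68−20.24) = 3.01 − 0.44 = 2.57; fold change = 2^-2.57 = 0.168
AT1G36589: ΔΔCt = (32.35−20.81) − (31.03−20.24) = 11.54 − 10.79 = 0.75; fold change = 2^-0.75 = 0.595
AT3G55408 has the largest |ΔΔCt| = 4.26.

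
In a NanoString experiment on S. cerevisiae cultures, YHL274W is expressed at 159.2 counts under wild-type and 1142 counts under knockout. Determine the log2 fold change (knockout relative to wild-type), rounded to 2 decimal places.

Fold change = 1142 / 159.2 = 7.1734
log2(7.1734) = 2.843

2.84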